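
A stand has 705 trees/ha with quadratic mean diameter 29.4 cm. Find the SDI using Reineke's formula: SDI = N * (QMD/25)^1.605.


QMD/25 = 29.4/25 = 1.176
(1.176)^1.605 = exp(1.605 * ln(1.176)) = exp(1.605 * 0.162119) = exp(0.260201) = 1.29719
SDI = 705 * 1.29719 = 914.519 ≈ 915

915


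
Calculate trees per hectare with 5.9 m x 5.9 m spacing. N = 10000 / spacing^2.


N = 10000 / 5.9^2 = 10000 / 34.81 = 287.274 ≈ 287 trees/ha

287 trees/ha


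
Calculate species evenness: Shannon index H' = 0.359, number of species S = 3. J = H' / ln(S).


ln(3) = 1.09861
J = H' / ln(S) = 0.359 / 1.09861 = 0.326777 ≈ 0.3268

0.3268


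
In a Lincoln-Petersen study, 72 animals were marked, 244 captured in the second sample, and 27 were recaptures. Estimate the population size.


N = M * C / R = 72 * 244 / 27 = 17568 / 27 = 650.67 ≈ 651

651 individuals


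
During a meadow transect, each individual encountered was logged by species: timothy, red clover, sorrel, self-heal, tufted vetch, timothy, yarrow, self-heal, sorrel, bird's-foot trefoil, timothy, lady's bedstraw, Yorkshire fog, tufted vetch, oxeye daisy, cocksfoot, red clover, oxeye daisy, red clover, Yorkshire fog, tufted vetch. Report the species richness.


Total individuals logged = 21
Distinct species (count of individuals): timothy (3), red clover (3), sorrel (2), self-heal (2), tufted vetch (3), yarrow (1), bird's-foot trefoil (1), lady's bedstraw (1), Yorkshire fog (2), oxeye daisy (2), cocksfoot (1)
Species richness = number of distinct species = 11

11


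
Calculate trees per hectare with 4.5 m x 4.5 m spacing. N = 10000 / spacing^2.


N = 10000 / 4.5^2 = 10000 / 20.25 = 493.827 ≈ 494 trees/ha

494 trees/ha


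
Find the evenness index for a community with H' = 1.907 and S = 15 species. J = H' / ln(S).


ln(15) = 2.70805
J = H' / ln(S) = 1.907 / 2.70805 = 0.704197 ≈ 0.7042

0.7042


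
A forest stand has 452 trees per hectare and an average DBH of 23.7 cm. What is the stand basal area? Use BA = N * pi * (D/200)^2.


(D/200)^2 = (23.7/200)^2 = 0.1185^2 = 0.01404225
Individual BA = 3.141593 * 0.01404225 = 0.0441150 m^2
Stand BA = 452 * 0.0441150 = 19.9400 ≈ 19.94 m^2/ha

19.94 m^2/ha


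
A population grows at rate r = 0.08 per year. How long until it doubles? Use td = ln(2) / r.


td = ln(2) / 0.08 = 0.693147 / 0.08 = 8.66434 ≈ 8.7 years

8.7 years


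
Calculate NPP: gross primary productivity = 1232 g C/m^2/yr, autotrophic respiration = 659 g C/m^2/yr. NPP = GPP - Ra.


NPP = GPP - Ra = 1232 - 659 = 573 g C/m^2/yr

573 g C/m^2/yr


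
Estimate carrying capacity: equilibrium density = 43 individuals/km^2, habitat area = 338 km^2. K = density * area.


K = 43 * 338 = 14534 individuals

14534 individuals


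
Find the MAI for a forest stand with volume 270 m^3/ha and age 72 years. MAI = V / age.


MAI = 270 / 72 = 3.75 m^3/ha/yr

3.75 m^3/ha/yr


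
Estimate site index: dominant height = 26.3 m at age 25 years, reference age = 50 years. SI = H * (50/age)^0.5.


50/25 = 2.00000
(2.00000)^0.5 = 1.41421
SI = 26.3 * 1.41421 = 37.1937 ≈ 37.2 m

37.2 m


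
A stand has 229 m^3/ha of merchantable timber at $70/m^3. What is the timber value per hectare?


Value = 229 * 70 = $16030/ha

$16030/ha


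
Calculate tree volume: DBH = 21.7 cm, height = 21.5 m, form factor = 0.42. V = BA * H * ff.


(D/200)^2 = (21.7/200)^2 = 0.1085^2 = 0.01177225
BA = 3.141593 * 0.01177225 = 0.0369836 m^2
V = 0.0369836 * 21.5 * 0.42 = 0.333962 ≈ 0.334 m^3

0.334 m^3


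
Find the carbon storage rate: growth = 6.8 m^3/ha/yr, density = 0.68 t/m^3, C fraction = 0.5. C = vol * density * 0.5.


C = 6.8 * 0.68 * 0.5 = 2.312 ≈ 2.31 t C/ha/yr

2.31 t C/ha/yr


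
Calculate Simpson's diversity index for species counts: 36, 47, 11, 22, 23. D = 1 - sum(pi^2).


Total N = 36 + 47 + 11 + 22 + 23 = 139
Per-species terms:
  p = 36/139 = 0.258993; p^2 = 0.258993^2 = 0.067077
  p = 47/139 = 0.338129; p^2 = 0.338129^2 = 0.114331
  p = 11/139 = 0.079137; p^2 = 0.079137^2 = 0.006263
  p = 22/139 = 0.158273; p^2 = 0.158273^2 = 0.025050
  p = 23/139 = 0.165468; p^2 = 0.165468^2 = 0.027380
sum(p^2) = 0.067077 + 0.114331 + 0.006263 + 0.025050 + 0.027380 = 0.240101
D = 1 - 0.240101 = 0.759899 ≈ 0.7599

0.7599


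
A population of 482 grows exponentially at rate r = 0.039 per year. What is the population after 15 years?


r*t = 0.039 * 15 = 0.585
exp(0.585) = 1.79499
N = 482 * 1.79499 = 865.185 ≈ 865

865


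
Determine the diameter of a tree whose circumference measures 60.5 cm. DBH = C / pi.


DBH = C / pi = 60.5 / 3.141593 = 19.2577 ≈ 19.26 cm

19.26 cm


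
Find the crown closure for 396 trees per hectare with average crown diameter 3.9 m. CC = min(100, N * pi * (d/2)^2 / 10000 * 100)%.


(d/2)^2 = (3.9/2)^2 = 1.95^2 = 3.8025
Crown area = 3.141593 * 3.8025 = 11.9459 m^2
N * area / 10000 * 100 = 396 * 11.9459 / 10000 * 100 = 47.3058
CC = min(100, 47.3058) = 47.3058 ≈ 47.3%

47.3%


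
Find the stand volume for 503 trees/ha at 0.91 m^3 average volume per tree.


V_stand = 503 * 0.91 = 457.73 ≈ 457.7 m^3/ha

457.7 m^3/ha


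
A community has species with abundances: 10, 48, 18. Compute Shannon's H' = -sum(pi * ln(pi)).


Total N = 10 + 48 + 18 = 76
Per-species terms:
  p = 10/76 = 0.131579; ln(p) = -2.028148; p*ln(p) = 0.131579 * (-2.028148) = -0.266862
  p = 48/76 = 0.631579; ln(p) = -0.459532; p*ln(p) = 0.631579 * (-0.459532) = -0.290231
  p = 18/76 = 0.236842; ln(p) = -1.440362; p*ln(p) = 0.236842 * (-1.440362) = -0.341138
sum(p*ln(p)) = (-0.266862) + (-0.290231) + (-0.341138) = -0.898231
H' = -(-0.898231) = 0.898231 ≈ 0.8982

0.8982


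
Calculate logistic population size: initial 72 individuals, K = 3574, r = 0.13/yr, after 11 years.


(K - N0)/N0 = (3574 - 72)/72 = 3502/72 = 48.6389
r*t = 0.13 * 11 = 1.43; exp(-1.43) = 0.239309
48.6389 * 0.239309 = 11.6397
1 + 11.6397 = 12.6397
N = 3574 / 12.6397 = 282.760 ≈ 283

283


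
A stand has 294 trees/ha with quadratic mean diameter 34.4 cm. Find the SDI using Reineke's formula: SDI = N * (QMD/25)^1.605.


QMD/25 = 34.4/25 = 1.376
(1.376)^1.605 = exp(1.605 * ln(1.376)) = exp(1.605 * 0.319181) = exp(0.512286) = 1.66910
SDI = 294 * 1.66910 = 490.715 ≈ 491

491


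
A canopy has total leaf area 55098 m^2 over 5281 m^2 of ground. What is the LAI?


LAI = 55098 / 5281 = 10.4333 ≈ 10.43

10.43


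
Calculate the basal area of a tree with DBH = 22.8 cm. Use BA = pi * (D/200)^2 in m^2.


D/200 = 22.8/200 = 0.114 m
(D/200)^2 = 0.114^2 = 0.012996
BA = 3.141593 * 0.012996 = 0.0408281 ≈ 0.0408 m^2

0.0408 m^2


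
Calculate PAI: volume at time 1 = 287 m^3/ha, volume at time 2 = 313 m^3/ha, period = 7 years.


PAI = (V2 - V1) / period = (313 - 287) / 7 = 26 / 7 = 3.7143 ≈ 3.71 m^3/ha/yr

3.71 m^3/ha/yr


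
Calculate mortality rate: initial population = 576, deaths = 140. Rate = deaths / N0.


Mortality rate = 140 / 576 = 0.243056 ≈ 0.2431

0.2431


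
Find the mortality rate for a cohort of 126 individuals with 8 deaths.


Mortality rate = 8 / 126 = 0.063492 ≈ 0.0635

0.0635


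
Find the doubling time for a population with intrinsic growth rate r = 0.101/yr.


td = ln(2) / 0.101 = 0.693147 / 0.101 = 6.86284 ≈ 6.9 years

6.9 years


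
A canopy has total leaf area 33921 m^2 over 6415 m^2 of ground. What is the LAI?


LAI = 33921 / 6415 = 5.2878 ≈ 5.29

5.29


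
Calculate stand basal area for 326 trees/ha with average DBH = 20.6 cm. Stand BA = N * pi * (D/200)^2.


(D/200)^2 = (20.6/200)^2 = 0.103^2 = 0.010609
Individual BA = 3.141593 * 0.010609 = 0.0333292 m^2
Stand BA = 326 * 0.0333292 = 10.8653 ≈ 10.87 m^2/ha

10.87 m^2/ha


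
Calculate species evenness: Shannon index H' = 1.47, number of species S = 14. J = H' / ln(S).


ln(14) = 2.63906
J = H' / ln(S) = 1.47 / 2.63906 = 0.557017 ≈ 0.5570

0.5570


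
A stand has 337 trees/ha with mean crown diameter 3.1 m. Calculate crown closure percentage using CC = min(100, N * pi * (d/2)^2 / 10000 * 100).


(d/2)^2 = (3.1/2)^2 = 1.55^2 = 2.4025
Crown area = 3.141593 * 2.4025 = 7.54768 m^2
N * area / 10000 * 100 = 337 * 7.54768 / 10000 * 100 = 25.4357
CC = min(100, 25.4357) = 25.4357 ≈ 25.4%

25.4%


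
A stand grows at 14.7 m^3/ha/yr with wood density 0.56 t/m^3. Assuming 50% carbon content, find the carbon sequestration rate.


C = 14.7 * 0.56 * 0.5 = 4.116 ≈ 4.12 t C/ha/yr

4.12 t C/ha/yr


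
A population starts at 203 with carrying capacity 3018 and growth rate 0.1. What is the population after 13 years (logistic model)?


(K - N0)/N0 = (3018 - 203)/203 = 2815/203 = 13.8670
r*t = 0.1 * 13 = 1.3; exp(-1.3) = 0.272532
13.8670 * 0.272532 = 3.77920
1 + 3.77920 = 4.77920
N = 3018 / 4.77920 = 631.486 ≈ 631

631


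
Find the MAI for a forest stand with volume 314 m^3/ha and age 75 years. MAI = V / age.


MAI = 314 / 75 = 4.1867 ≈ 4.19 m^3/ha/yr

4.19 m^3/ha/yr


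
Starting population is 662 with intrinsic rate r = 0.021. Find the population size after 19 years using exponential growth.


r*t = 0.021 * 19 = 0.399
exp(0.399) = 1.49033
N = 662 * 1.49033 = 986.598 ≈ 987

987


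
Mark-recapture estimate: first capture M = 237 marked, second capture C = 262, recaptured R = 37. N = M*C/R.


N = M * C / R = 237 * 262 / 37 = 62094 / 37 = 1678.22 ≈ 1678

1678 individuals


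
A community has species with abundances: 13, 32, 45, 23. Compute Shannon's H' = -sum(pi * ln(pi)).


Total N = 13 + 32 + 45 + 23 = 113
Per-species terms:
  p = 13/113 = 0.115044; ln(p) = -2.162441; p*ln(p) = 0.115044 * (-2.162441) = -0.248776
  p = 32/113 = 0.283186; ln(p) = -1.261651; p*ln(p) = 0.283186 * (-1.261651) = -0.357282
  p = 45/113 = 0.398230; ln(p) = -0.920726; p*ln(p) = 0.398230 * (-0.920726) = -0.366661
  p = 23/113 = 0.203540; ln(p) = -1.591893; p*ln(p) = 0.203540 * (-1.591893) = -0.324014
sum(p*ln(p)) = (-0.248776) + (-0.357282) + (-0.366661) + (-0.324014) = -1.296733
H' = -(-1.296733) = 1.296733 ≈ 1.2967

1.2967


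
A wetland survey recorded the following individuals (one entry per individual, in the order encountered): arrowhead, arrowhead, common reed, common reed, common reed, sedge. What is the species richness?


Total individuals logged = 6
Distinct species (count of individuals): arrowhead (2), common reed (3), sedge (1)
Species richness = number of distinct species = 3

3


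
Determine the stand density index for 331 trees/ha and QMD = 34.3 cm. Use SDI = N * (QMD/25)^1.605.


QMD/25 = 34.3/25 = 1.372
(1.372)^1.605 = exp(1.605 * ln(1.372)) = exp(1.605 * 0.316270) = exp(0.507613) = 1.66132
SDI = 331 * 1.66132 = 549.897 ≈ 550

550


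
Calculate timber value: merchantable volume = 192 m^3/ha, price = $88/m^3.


Value = 192 * 88 = $16896/ha

$16896/ha


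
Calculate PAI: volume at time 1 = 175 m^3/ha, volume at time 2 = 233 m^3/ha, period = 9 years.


PAI = (V2 - V1) / period = (233 - 175) / 9 = 58 / 9 = 6.4444 ≈ 6.44 m^3/ha/yr

6.44 m^3/ha/yr


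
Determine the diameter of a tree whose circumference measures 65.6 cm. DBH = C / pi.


DBH = C / pi = 65.6 / 3.141593 = 20.8811 ≈ 20.88 cm

20.88 cm


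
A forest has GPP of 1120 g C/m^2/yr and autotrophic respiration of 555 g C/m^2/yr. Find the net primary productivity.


NPP = GPP - Ra = 1120 - 555 = 565 g C/m^2/yr

565 g C/m^2/yr


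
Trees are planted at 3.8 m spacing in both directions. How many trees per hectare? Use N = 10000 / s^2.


N = 10000 / 3.8^2 = 10000 / 14.44 = 692.521 ≈ 693 trees/ha

693 trees/ha


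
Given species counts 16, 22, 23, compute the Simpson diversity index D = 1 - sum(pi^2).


Total N = 16 + 22 + 23 = 61
Per-species terms:
  p = 16/61 = 0.262295; p^2 = 0.262295^2 = 0.068799
  p = 22/61 = 0.360656; p^2 = 0.360656^2 = 0.130073
  p = 23/61 = 0.377049; p^2 = 0.377049^2 = 0.142166
sum(p^2) = 0.068799 + 0.130073 + 0.142166 = 0.341038
D = 1 - 0.341038 = 0.658962 ≈ 0.6590

0.6590


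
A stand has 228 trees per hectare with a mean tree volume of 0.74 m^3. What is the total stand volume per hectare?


V_stand = 228 * 0.74 = 168.72 ≈ 168.7 m^3/ha

168.7 m^3/ha


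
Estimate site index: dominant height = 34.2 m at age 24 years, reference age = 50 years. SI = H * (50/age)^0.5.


50/24 = 2.08333
(2.08333)^0.5 = 1.44337
SI = 34.2 * 1.44337 = 49.3633 ≈ 49.4 m

49.4 m


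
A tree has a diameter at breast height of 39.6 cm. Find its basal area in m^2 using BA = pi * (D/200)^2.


D/200 = 39.6/200 = 0.198 m
(D/200)^2 = 0.198^2 = 0.039204
BA = 3.141593 * 0.039204 = 0.123163 ≈ 0.1232 m^2

0.1232 m^2


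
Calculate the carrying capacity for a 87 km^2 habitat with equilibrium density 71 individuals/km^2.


K = 71 * 87 = 6177 individuals

6177 individuals


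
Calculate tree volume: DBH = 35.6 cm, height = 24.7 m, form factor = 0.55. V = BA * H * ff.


(D/200)^2 = (35.6/200)^2 = 0.178^2 = 0.031684
BA = 3.141593 * 0.031684 = 0.0995382 m^2
V = 0.0995382 * 24.7 * 0.55 = 1.35223 ≈ 1.352 m^3

1.352 m^3


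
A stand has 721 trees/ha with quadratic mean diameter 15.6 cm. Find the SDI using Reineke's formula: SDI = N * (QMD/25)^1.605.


QMD/25 = 15.6/25 = 0.624
(0.624)^1.605 = exp(1.605 * ln(0.624)) = exp(1.605 * (-0.471605)) = exp(-0.756926) = 0.469106
SDI = 721 * 0.469106 = 338.225 ≈ 338

338


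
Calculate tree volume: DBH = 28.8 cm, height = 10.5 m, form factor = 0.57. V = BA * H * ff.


(D/200)^2 = (28.8/200)^2 = 0.144^2 = 0.020736
BA = 3.141593 * 0.020736 = 0.0651441 m^2
V = 0.0651441 * 10.5 * 0.57 = 0.389887 ≈ 0.390 m^3

0.390 m^3


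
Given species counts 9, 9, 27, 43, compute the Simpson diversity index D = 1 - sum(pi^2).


Total N = 9 + 9 + 27 + 43 = 88
Per-species terms:
  p = 9/88 = 0.102273; p^2 = 0.102273^2 = 0.010460
  p = 9/88 = 0.102273; p^2 = 0.102273^2 = 0.010460
  p = 27/88 = 0.306818; p^2 = 0.306818^2 = 0.094137
  p = 43/88 = 0.488636; p^2 = 0.488636^2 = 0.238765
sum(p^2) = 0.010460 + 0.010460 + 0.094137 + 0.238765 = 0.353822
D = 1 - 0.353822 = 0.646178 ≈ 0.6462

0.6462


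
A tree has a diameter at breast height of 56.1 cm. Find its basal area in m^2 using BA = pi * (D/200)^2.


D/200 = 56.1/200 = 0.2805 m
(D/200)^2 = 0.2805^2 = 0.07868025
BA = 3.141593 * 0.07868025 = 0.247181 ≈ 0.2472 m^2

0.2472 m^2


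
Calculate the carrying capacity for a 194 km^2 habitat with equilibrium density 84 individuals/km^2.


K = 84 * 194 = 16296 individuals

16296 individuals


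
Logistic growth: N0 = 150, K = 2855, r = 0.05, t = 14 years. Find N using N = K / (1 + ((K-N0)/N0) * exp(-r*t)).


(K - N0)/N0 = (2855 - 150)/150 = 2705/150 = 18.0333
r*t = 0.05 * 14 = 0.7; exp(-0.7) = 0.496585
18.0333 * 0.496585 = 8.95507
1 + 8.95507 = 9.95507
N = 2855 / 9.95507 = 286.789 ≈ 287

287


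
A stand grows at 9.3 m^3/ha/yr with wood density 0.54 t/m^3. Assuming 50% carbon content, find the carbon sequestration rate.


C = 9.3 * 0.54 * 0.5 = 2.511 ≈ 2.51 t C/ha/yr

2.51 t C/ha/yr


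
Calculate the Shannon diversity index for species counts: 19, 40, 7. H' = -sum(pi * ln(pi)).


Total N = 19 + 40 + 7 = 66
Per-species terms:
  p = 19/66 = 0.287879; ln(p) = -1.245215; p*ln(p) = 0.287879 * (-1.245215) = -0.358471
  p = 40/66 = 0.606061; ln(p) = -0.500775; p*ln(p) = 0.606061 * (-0.500775) = -0.303500
  p = 7/66 = 0.106061; ln(p) = -2.243741; p*ln(p) = 0.106061 * (-2.243741) = -0.237973
sum(p*ln(p)) = (-0.358471) + (-0.303500) + (-0.237973) = -0.899944
H' = -(-0.899944) = 0.899944 ≈ 0.8999

0.8999


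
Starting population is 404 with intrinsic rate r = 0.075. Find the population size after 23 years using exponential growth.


r*t = 0.075 * 23 = 1.725
exp(1.725) = 5.61252
N = 404 * 5.61252 = 2267.46 ≈ 2267

2267


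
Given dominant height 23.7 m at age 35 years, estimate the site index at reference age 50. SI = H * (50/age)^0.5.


50/35 = 1.42857
(1.42857)^0.5 = 1.19523
SI = 23.7 * 1.19523 = 28.3270 ≈ 28.3 m

28.3 m


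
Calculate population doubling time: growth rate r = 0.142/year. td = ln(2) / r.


td = ln(2) / 0.142 = 0.693147 / 0.142 = 4.88132 ≈ 4.9 years

4.9 years


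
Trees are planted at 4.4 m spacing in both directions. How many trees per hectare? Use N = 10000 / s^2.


N = 10000 / 4.4^2 = 10000 / 19.36 = 516.529 ≈ 517 trees/ha

517 trees/ha


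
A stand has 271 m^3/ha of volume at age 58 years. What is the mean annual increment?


MAI = 271 / 58 = 4.6724 ≈ 4.67 m^3/ha/yr

4.67 m^3/ha/yr


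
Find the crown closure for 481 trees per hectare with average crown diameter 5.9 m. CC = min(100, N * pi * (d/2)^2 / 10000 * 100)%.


(d/2)^2 = (5.9/2)^2 = 2.95^2 = 8.7025
Crown area = 3.141593 * 8.7025 = 27.3397 m^2
N * area / 10000 * 100 = 481 * 27.3397 / 10000 * 100 = 131.504
CC = min(100, 131.504) = 100%

100%


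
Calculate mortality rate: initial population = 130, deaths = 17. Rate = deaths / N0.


Mortality rate = 17 / 130 = 0.130769 ≈ 0.1308

0.1308


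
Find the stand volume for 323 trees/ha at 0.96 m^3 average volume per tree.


V_stand = 323 * 0.96 = 310.08 ≈ 310.1 m^3/ha

310.1 m^3/ha


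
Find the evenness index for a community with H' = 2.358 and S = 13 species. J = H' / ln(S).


ln(13) = 2.56495
J = H' / ln(S) = 2.358 / 2.56495 = 0.919316 ≈ 0.9193

0.9193


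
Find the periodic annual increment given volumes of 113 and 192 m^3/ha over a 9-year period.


PAI = (V2 - V1) / period = (192 - 113) / 9 = 79 / 9 = 8.7778 ≈ 8.78 m^3/ha/yr

8.78 m^3/ha/yr


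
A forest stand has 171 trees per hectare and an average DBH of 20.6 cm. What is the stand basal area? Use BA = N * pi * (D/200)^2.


(D/200)^2 = (20.6/200)^2 = 0.103^2 = 0.010609
Individual BA = 3.141593 * 0.010609 = 0.0333292 m^2
Stand BA = 171 * 0.0333292 = 5.69929 ≈ 5.70 m^2/ha

5.70 m^2/ha


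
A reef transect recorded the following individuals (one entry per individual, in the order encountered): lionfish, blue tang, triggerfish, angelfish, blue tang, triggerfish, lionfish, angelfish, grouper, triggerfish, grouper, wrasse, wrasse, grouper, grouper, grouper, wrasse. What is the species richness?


Total individuals logged = 17
Distinct species (count of individuals): lionfish (2), blue tang (2), triggerfish (3), angelfish (2), grouper (5), wrasse (3)
Species richness = number of distinct species = 6

6


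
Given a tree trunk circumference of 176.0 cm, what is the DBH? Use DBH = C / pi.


DBH = C / pi = 176.0 / 3.141593 = 56.0225 ≈ 56.02 cm

56.02 cm


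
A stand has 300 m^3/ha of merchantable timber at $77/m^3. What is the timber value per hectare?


Value = 300 * 77 = $23100/ha

$23100/ha


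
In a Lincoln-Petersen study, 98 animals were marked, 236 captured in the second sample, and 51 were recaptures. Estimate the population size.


N = M * C / R = 98 * 236 / 51 = 23128 / 51 = 453.49 ≈ 453

453 individuals


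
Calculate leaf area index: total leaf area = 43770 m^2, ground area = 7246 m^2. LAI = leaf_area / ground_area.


LAI = 43770 / 7246 = 6.0406 ≈ 6.04

6.04


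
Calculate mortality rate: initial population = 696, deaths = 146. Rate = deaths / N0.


Mortality rate = 146 / 696 = 0.209770 ≈ 0.2098

0.2098


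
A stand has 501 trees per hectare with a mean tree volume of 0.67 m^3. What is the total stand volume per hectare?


V_stand = 501 * 0.67 = 335.67 ≈ 335.7 m^3/ha

335.7 m^3/ha


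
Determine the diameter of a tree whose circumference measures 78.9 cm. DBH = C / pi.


DBH = C / pi = 78.9 / 3.141593 = 25.1146 ≈ 25.11 cm

25.11 cm


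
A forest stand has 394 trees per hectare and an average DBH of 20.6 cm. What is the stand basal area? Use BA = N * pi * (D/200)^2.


(D/200)^2 = (20.6/200)^2 = 0.103^2 = 0.010609
Individual BA = 3.141593 * 0.010609 = 0.0333292 m^2
Stand BA = 394 * 0.0333292 = 13.1317 ≈ 13.13 m^2/ha

13.13 m^2/ha


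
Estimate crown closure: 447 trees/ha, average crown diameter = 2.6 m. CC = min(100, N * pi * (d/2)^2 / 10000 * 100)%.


(d/2)^2 = (2.6/2)^2 = 1.3^2 = 1.69
Crown area = 3.141593 * 1.69 = 5.30929 m^2
N * area / 10000 * 100 = 447 * 5.30929 / 10000 * 100 = 23.7325
CC = min(100, 23.7325) = 23.7325 ≈ 23.7%

23.7%


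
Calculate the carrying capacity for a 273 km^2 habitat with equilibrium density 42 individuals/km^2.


K = 42 * 273 = 11466 individuals

11466 individuals


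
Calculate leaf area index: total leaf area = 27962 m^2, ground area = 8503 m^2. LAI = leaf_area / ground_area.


LAI = 27962 / 8503 = 3.2885 ≈ 3.29

3.29


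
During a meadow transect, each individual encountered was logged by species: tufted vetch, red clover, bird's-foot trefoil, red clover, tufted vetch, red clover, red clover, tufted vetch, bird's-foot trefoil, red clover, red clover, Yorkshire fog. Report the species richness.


Total individuals logged = 12
Distinct species (count of individuals): tufted vetch (3), red clover (6), bird's-foot trefoil (2), Yorkshire fog (1)
Species richness = number of distinct species = 4

4


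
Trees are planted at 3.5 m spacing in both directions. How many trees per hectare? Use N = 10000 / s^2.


N = 10000 / 3.5^2 = 10000 / 12.25 = 816.327 ≈ 816 trees/ha

816 trees/ha


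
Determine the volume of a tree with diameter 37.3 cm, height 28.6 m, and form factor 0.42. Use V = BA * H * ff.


(D/200)^2 = (37.3/200)^2 = 0.1865^2 = 0.03478225
BA = 3.141593 * 0.03478225 = 0.109272 m^2
V = 0.109272 * 28.6 * 0.42 = 1.31258 ≈ 1.313 m^3

1.313 m^3


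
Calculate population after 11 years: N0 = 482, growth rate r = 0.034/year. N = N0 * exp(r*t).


r*t = 0.034 * 11 = 0.374
exp(0.374) = 1.45354
N = 482 * 1.45354 = 700.606 ≈ 701

701


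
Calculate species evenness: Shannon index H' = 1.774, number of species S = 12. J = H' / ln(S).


ln(12) = 2.48491
J = H' / ln(S) = 1.774 / 2.48491 = 0.713909 ≈ 0.7139

0.7139


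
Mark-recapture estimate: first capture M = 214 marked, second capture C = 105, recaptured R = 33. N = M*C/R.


N = M * C / R = 214 * 105 / 33 = 22470 / 33 = 680.91 ≈ 681

681 individuals


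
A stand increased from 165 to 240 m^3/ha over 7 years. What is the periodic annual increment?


PAI = (V2 - V1) / period = (240 - 165) / 7 = 75 / 7 = 10.7143 ≈ 10.71 m^3/ha/yr

10.71 m^3/ha/yr


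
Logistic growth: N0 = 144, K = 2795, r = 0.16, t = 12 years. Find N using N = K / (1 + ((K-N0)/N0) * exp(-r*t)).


(K - N0)/N0 = (2795 - 144)/144 = 2651/144 = 18.4097
r*t = 0.16 * 12 = 1.92; exp(-1.92) = 0.146607
18.4097 * 0.146607 = 2.69899
1 + 2.69899 = 3.69899
N = 2795 / 3.69899 = 755.612 ≈ 756

756


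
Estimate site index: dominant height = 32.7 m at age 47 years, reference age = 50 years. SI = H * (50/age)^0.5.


50/47 = 1.06383
(1.06383)^0.5 = 1.03142
SI = 32.7 * 1.03142 = 33.7274 ≈ 33.7 m

33.7 m


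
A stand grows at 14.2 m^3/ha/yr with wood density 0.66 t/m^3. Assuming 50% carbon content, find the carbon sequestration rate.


C = 14.2 * 0.66 * 0.5 = 4.686 ≈ 4.69 t C/ha/yr

4.69 t C/ha/yr


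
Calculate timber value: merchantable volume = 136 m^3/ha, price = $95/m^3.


Value = 136 * 95 = $12920/ha

$12920/ha


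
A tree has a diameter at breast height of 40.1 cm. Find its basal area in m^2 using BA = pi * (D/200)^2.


D/200 = 40.1/200 = 0.2005 m
(D/200)^2 = 0.2005^2 = 0.04020025
BA = 3.141593 * 0.04020025 = 0.126293 ≈ 0.1263 m^2

0.1263 m^2


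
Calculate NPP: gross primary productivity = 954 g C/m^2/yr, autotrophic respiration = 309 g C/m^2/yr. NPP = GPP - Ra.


NPP = GPP - Ra = 954 - 309 = 645 g C/m^2/yr

645 g C/m^2/yr


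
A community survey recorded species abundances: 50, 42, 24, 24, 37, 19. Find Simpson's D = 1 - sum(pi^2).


Total N = 50 + 42 + 24 + 24 + 37 + 19 = 196
Per-species terms:
  p = 50/196 = 0.255102; p^2 = 0.255102^2 = 0.065077
  p = 42/196 = 0.214286; p^2 = 0.214286^2 = 0.045918
  p = 24/196 = 0.122449; p^2 = 0.122449^2 = 0.014994
  p = 24/196 = 0.122449; p^2 = 0.122449^2 = 0.014994
  p = 37/196 = 0.188776; p^2 = 0.188776^2 = 0.035636
  p = 19/196 = 0.096939; p^2 = 0.096939^2 = 0.009397
sum(p^2) = 0.065077 + 0.045918 + 0.014994 + 0.014994 + 0.035636 + 0.009397 = 0.186016
D = 1 - 0.186016 = 0.813984 ≈ 0.8140

0.8140


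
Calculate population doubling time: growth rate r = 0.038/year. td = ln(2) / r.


td = ln(2) / 0.038 = 0.693147 / 0.038 = 18.2407 ≈ 18.2 years

18.2 years


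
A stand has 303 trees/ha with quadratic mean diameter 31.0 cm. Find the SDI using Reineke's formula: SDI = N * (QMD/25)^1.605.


QMD/25 = 31.0/25 = 1.24
(1.24)^1.605 = exp(1.605 * ln(1.24)) = exp(1.605 * 0.215111) = exp(0.345253) = 1.41235
SDI = 303 * 1.41235 = 427.942 ≈ 428

428


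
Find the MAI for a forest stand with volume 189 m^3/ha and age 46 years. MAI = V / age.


MAI = 189 / 46 = 4.1087 ≈ 4.11 m^3/ha/yr

4.11 m^3/ha/yr


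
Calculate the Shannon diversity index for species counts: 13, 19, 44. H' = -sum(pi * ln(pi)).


Total N = 13 + 19 + 44 = 76
Per-species terms:
  p = 13/76 = 0.171053; ln(p) = -1.765782; p*ln(p) = 0.171053 * (-1.765782) = -0.302042
  p = 19/76 = 0.250000; ln(p) = -1.386294; p*ln(p) = 0.250000 * (-1.386294) = -0.346574
  p = 44/76 = 0.578947; ln(p) = -0.546544; p*ln(p) = 0.578947 * (-0.546544) = -0.316420
sum(p*ln(p)) = (-0.302042) + (-0.346574) + (-0.316420) = -0.965036
H' = -(-0.965036) = 0.965036 ≈ 0.9650

0.9650


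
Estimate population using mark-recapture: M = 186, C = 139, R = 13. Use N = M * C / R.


N = M * C / R = 186 * 139 / 13 = 25854 / 13 = 1988.77 ≈ 1989

1989 individuals


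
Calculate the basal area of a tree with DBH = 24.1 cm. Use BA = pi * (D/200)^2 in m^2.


D/200 = 24.1/200 = 0.1205 m
(D/200)^2 = 0.1205^2 = 0.01452025
BA = 3.141593 * 0.01452025 = 0.0456167 ≈ 0.0456 m^2

0.0456 m^2


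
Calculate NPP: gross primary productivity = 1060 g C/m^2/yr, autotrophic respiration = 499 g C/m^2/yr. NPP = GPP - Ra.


NPP = GPP - Ra = 1060 - 499 = 561 g C/m^2/yr

561 g C/m^2/yr


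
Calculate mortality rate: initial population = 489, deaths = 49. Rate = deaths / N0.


Mortality rate = 49 / 489 = 0.100204 ≈ 0.1002

0.1002


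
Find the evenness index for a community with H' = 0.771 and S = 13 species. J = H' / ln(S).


ln(13) = 2.56495
J = H' / ln(S) = 0.771 / 2.56495 = 0.300591 ≈ 0.3006

0.3006


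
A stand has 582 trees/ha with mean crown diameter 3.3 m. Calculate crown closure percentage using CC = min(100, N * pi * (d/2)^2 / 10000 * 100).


(d/2)^2 = (3.3/2)^2 = 1.65^2 = 2.7225
Crown area = 3.141593 * 2.7225 = 8.55299 m^2
N * area / 10000 * 100 = 582 * 8.55299 / 10000 * 100 = 49.7784
CC = min(100, 49.7784) = 49.7784 ≈ 49.8%

49.8%


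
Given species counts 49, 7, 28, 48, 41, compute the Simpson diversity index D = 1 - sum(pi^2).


Total N = 49 + 7 + 28 + 48 + 41 = 173
Per-species terms:
  p = 49/173 = 0.283237; p^2 = 0.283237^2 = 0.080223
  p = 7/173 = 0.040462; p^2 = 0.040462^2 = 0.001637
  p = 28/173 = 0.161850; p^2 = 0.161850^2 = 0.026195
  p = 48/173 = 0.277457; p^2 = 0.277457^2 = 0.076982
  p = 41/173 = 0.236994; p^2 = 0.236994^2 = 0.056166
sum(p^2) = 0.080223 + 0.001637 + 0.026195 + 0.076982 + 0.056166 = 0.241203
D = 1 - 0.241203 = 0.758797 ≈ 0.7588

0.7588


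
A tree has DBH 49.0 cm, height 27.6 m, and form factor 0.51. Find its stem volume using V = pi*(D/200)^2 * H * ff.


(D/200)^2 = (49.0/200)^2 = 0.245^2 = 0.060025
BA = 3.141593 * 0.060025 = 0.188574 m^2
V = 0.188574 * 27.6 * 0.51 = 2.65437 ≈ 2.654 m^3

2.654 m^3


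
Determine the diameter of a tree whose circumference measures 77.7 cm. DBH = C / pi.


DBH = C / pi = 77.7 / 3.141593 = 24.7327 ≈ 24.73 cm

24.73 cm


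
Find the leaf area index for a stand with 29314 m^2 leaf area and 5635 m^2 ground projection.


LAI = 29314 / 5635 = 5.2021 ≈ 5.20

5.20


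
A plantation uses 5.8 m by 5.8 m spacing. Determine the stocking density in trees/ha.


N = 10000 / 5.8^2 = 10000 / 33.64 = 297.265 ≈ 297 trees/ha

297 trees/ha


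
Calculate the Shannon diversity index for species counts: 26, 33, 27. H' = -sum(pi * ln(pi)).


Total N = 26 + 33 + 27 = 86
Per-species terms:
  p = 26/86 = 0.302326; ln(p) = -1.196249; p*ln(p) = 0.302326 * (-1.196249) = -0.361657
  p = 33/86 = 0.383721; ln(p) = -0.957840; p*ln(p) = 0.383721 * (-0.957840) = -0.367543
  p = 27/86 = 0.313953; ln(p) = -1.158512; p*ln(p) = 0.313953 * (-1.158512) = -0.363718
sum(p*ln(p)) = (-0.361657) + (-0.367543) + (-0.363718) = -1.092918
H' = -(-1.092918) = 1.092918 ≈ 1.0929

1.0929


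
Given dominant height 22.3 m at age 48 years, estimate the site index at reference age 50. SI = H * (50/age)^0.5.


50/48 = 1.04167
(1.04167)^0.5 = 1.02062
SI = 22.3 * 1.02062 = 22.7598 ≈ 22.8 m

22.8 m


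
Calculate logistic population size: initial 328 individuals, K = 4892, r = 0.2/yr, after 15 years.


(K - N0)/N0 = (4892 - 328)/328 = 4564/328 = 13.9146
r*t = 0.2 * 15 = 3; exp(-3) = 0.0497871
13.9146 * 0.0497871 = 0.692768
1 + 0.692768 = 1.69277
N = 4892 / 1.69277 = 2889.94 ≈ 2890

2890


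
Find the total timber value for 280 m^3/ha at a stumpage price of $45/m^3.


Value = 280 * 45 = $12600/ha

$12600/ha


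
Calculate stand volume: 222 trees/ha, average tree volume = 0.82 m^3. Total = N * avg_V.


V_stand = 222 * 0.82 = 182.04 ≈ 182.0 m^3/ha

182.0 m^3/ha


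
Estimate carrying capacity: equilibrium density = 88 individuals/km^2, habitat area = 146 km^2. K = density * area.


K = 88 * 146 = 12848 individuals

12848 individuals


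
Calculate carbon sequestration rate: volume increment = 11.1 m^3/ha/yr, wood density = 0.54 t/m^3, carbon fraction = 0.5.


C = 11.1 * 0.54 * 0.5 = 2.997 ≈ 3.00 t C/ha/yr

3.00 t C/ha/yr


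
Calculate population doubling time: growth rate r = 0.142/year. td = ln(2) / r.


td = ln(2) / 0.142 = 0.693147 / 0.142 = 4.88132 ≈ 4.9 years

4.9 years


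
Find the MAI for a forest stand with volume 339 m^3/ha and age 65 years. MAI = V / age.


MAI = 339 / 65 = 5.2154 ≈ 5.22 m^3/ha/yr

5.22 m^3/ha/yr


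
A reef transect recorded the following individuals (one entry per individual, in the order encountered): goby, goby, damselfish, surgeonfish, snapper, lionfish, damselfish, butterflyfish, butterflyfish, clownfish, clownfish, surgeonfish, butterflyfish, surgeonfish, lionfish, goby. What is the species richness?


Total individuals logged = 16
Distinct species (count of individuals): goby (3), damselfish (2), surgeonfish (3), snapper (1), lionfish (2), butterflyfish (3), clownfish (2)
Species richness = number of distinct species = 7

7


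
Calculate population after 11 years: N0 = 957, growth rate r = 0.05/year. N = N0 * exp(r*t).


r*t = 0.05 * 11 = 0.55
exp(0.55) = 1.73325
N = 957 * 1.73325 = 1658.72 ≈ 1659

1659


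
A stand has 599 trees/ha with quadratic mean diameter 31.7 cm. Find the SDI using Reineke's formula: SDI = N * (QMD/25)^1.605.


QMD/25 = 31.7/25 = 1.268
(1.268)^1.605 = exp(1.605 * ln(1.268)) = exp(1.605 * 0.237441) = exp(0.381093) = 1.46388
SDI = 599 * 1.46388 = 876.864 ≈ 877

877


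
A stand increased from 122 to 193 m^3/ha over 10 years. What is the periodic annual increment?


PAI = (V2 - V1) / period = (193 - 122) / 10 = 71 / 10 = 7.10 m^3/ha/yr

7.10 m^3/ha/yr


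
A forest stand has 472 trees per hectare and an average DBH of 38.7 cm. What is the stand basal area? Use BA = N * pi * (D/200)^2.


(D/200)^2 = (38.7/200)^2 = 0.1935^2 = 0.03744225
Individual BA = 3.141593 * 0.03744225 = 0.117628 m^2
Stand BA = 472 * 0.117628 = 55.5204 ≈ 55.52 m^2/ha

55.52 m^2/ha


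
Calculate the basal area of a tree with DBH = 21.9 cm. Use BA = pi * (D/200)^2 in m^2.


D/200 = 21.9/200 = 0.1095 m
(D/200)^2 = 0.1095^2 = 0.01199025
BA = 3.141593 * 0.01199025 = 0.0376685 ≈ 0.0377 m^2

0.0377 m^2


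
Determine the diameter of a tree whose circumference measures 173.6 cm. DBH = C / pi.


DBH = C / pi = 173.6 / 3.141593 = 55.2586 ≈ 55.26 cm

55.26 cm


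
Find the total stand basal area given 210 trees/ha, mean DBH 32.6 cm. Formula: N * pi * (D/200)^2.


(D/200)^2 = (32.6/200)^2 = 0.163^2 = 0.026569
Individual BA = 3.141593 * 0.026569 = 0.0834690 m^2
Stand BA = 210 * 0.0834690 = 17.5285 ≈ 17.53 m^2/ha

17.53 m^2/ha


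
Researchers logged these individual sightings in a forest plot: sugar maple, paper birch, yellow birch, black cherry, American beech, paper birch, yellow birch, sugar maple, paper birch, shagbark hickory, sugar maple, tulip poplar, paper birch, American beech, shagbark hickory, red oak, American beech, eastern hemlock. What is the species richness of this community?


Total individuals logged = 18
Distinct species (count of individuals): sugar maple (3), paper birch (4), yellow birch (2), black cherry (1), American beech (3), shagbark hickory (2), tulip poplar (1), red oak (1), eastern hemlock (1)
Species richness = number of distinct species = 9

9


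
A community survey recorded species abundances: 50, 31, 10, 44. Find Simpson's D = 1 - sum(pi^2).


Total N = 50 + 31 + 10 + 44 = 135
Per-species terms:
  p = 50/135 = 0.370370; p^2 = 0.370370^2 = 0.137174
  p = 31/135 = 0.229630; p^2 = 0.229630^2 = 0.052730
  p = 10/135 = 0.074074; p^2 = 0.074074^2 = 0.005487
  p = 44/135 = 0.325926; p^2 = 0.325926^2 = 0.106228
sum(p^2) = 0.137174 + 0.052730 + 0.005487 + 0.106228 = 0.301619
D = 1 - 0.301619 = 0.698381 ≈ 0.6984

0.6984


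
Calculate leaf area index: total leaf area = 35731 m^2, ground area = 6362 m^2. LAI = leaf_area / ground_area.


LAI = 35731 / 6362 = 5.6163 ≈ 5.62

5.62


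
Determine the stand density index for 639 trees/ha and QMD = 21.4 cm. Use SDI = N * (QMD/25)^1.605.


QMD/25 = 21.4/25 = 0.856
(0.856)^1.605 = exp(1.605 * ln(0.856)) = exp(1.605 * (-0.155485)) = exp(-0.249553) = 0.779149
SDI = 639 * 0.779149 = 497.876 ≈ 498

498


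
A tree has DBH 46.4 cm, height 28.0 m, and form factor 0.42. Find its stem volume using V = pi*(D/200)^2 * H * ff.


(D/200)^2 = (46.4/200)^2 = 0.232^2 = 0.053824
BA = 3.141593 * 0.053824 = 0.169093 m^2
V = 0.169093 * 28.0 * 0.42 = 1.98853 ≈ 1.989 m^3

1.989 m^3


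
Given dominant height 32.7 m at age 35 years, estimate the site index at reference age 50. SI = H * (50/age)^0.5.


50/35 = 1.42857
(1.42857)^0.5 = 1.19523
SI = 32.7 * 1.19523 = 39.0840 ≈ 39.1 m

39.1 m


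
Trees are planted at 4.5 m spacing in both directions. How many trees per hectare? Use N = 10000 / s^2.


N = 10000 / 4.5^2 = 10000 / 20.25 = 493.827 ≈ 494 trees/ha

494 trees/ha


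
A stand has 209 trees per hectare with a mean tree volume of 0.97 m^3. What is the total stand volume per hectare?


V_stand = 209 * 0.97 = 202.73 ≈ 202.7 m^3/ha

202.7 m^3/ha


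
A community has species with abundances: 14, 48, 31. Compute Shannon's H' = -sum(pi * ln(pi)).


Total N = 14 + 48 + 31 = 93
Per-species terms:
  p = 14/93 = 0.150538; ln(p) = -1.893540; p*ln(p) = 0.150538 * (-1.893540) = -0.285050
  p = 48/93 = 0.516129; ln(p) = -0.661399; p*ln(p) = 0.516129 * (-0.661399) = -0.341367
  p = 31/93 = 0.333333; ln(p) = -1.098613; p*ln(p) = 0.333333 * (-1.098613) = -0.366204
sum(p*ln(p)) = (-0.285050) + (-0.341367) + (-0.366204) = -0.992621
H' = -(-0.992621) = 0.992621 ≈ 0.9926

0.9926


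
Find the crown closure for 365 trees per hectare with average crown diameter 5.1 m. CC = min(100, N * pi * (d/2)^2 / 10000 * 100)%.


(d/2)^2 = (5.1/2)^2 = 2.55^2 = 6.5025
Crown area = 3.141593 * 6.5025 = 20.4282 m^2
N * area / 10000 * 100 = 365 * 20.4282 / 10000 * 100 = 74.5629
CC = min(100, 74.5629) = 74.5629 ≈ 74.6%

74.6%


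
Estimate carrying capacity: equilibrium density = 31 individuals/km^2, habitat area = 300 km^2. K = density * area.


K = 31 * 300 = 9300 individuals

9300 individuals


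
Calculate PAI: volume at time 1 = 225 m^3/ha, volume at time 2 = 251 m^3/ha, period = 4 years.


PAI = (V2 - V1) / period = (251 - 225) / 4 = 26 / 4 = 6.50 m^3/ha/yr

6.50 m^3/ha/yr


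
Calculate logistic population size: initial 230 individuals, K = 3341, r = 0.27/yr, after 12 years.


(K - N0)/N0 = (3341 - 230)/230 = 3111/230 = 13.5261
r*t = 0.27 * 12 = 3.24; exp(-3.24) = 0.0391639
13.5261 * 0.0391639 = 0.529735
1 + 0.529735 = 1.52974
N = 3341 / 1.52974 = 2184.03 ≈ 2184

2184


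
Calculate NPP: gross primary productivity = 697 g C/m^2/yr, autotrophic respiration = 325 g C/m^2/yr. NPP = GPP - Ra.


NPP = GPP - Ra = 697 - 325 = 372 g C/m^2/yr

372 g C/m^2/yr


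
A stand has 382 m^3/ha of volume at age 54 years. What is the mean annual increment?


MAI = 382 / 54 = 7.0741 ≈ 7.07 m^3/ha/yr

7.07 m^3/ha/yr


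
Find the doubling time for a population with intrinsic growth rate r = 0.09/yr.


td = ln(2) / 0.09 = 0.693147 / 0.09 = 7.70163 ≈ 7.7 years

7.7 years


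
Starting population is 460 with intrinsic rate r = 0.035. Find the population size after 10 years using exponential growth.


r*t = 0.035 * 10 = 0.35
exp(0.35) = 1.41907
N = 460 * 1.41907 = 652.772 ≈ 653

653


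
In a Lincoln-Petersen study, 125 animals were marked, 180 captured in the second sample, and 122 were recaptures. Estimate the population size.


N = M * C / R = 125 * 180 / 122 = 22500 / 122 = 184.43 ≈ 184

184 individuals


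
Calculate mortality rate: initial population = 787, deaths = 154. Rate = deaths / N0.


Mortality rate = 154 / 787 = 0.195680 ≈ 0.1957

0.1957


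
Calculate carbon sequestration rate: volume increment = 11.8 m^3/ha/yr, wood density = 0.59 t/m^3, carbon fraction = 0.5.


C = 11.8 * 0.59 * 0.5 = 3.481 ≈ 3.48 t C/ha/yr

3.48 t C/ha/yr


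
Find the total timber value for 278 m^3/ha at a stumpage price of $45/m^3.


Value = 278 * 45 = $12510/ha

$12510/ha


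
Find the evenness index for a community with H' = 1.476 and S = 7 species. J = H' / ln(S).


ln(7) = 1.94591
J = H' / ln(S) = 1.476 / 1.94591 = 0.758514 ≈ 0.7585

0.7585


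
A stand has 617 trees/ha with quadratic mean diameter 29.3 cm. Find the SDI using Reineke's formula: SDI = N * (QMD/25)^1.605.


QMD/25 = 29.3/25 = 1.172
(1.172)^1.605 = exp(1.605 * ln(1.172)) = exp(1.605 * 0.158712) = exp(0.254733) = 1.29012
SDI = 617 * 1.29012 = 796.004 ≈ 796

796


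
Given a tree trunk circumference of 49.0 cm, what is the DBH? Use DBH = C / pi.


DBH = C / pi = 49.0 / 3.141593 = 15.5972 ≈ 15.60 cm

15.60 cm


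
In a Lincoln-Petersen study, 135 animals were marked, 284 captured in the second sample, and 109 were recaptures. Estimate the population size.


N = M * C / R = 135 * 284 / 109 = 38340 / 109 = 351.74 ≈ 352

352 individuals


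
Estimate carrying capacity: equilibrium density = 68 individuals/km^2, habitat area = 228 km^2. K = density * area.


K = 68 * 228 = 15504 individuals

15504 individuals


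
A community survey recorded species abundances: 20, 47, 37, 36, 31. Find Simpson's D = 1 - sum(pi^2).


Total N = 20 + 47 + 37 + 36 + 31 = 171
Per-species terms:
  p = 20/171 = 0.116959; p^2 = 0.116959^2 = 0.013679
  p = 47/171 = 0.274854; p^2 = 0.274854^2 = 0.075545
  p = 37/171 = 0.216374; p^2 = 0.216374^2 = 0.046818
  p = 36/171 = 0.210526; p^2 = 0.210526^2 = 0.044321
  p = 31/171 = 0.181287; p^2 = 0.181287^2 = 0.032865
sum(p^2) = 0.013679 + 0.075545 + 0.046818 + 0.044321 + 0.032865 = 0.213228
D = 1 - 0.213228 = 0.786772 ≈ 0.7868

0.7868


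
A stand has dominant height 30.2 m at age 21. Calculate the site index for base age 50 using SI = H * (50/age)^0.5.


50/21 = 2.38095
(2.38095)^0.5 = 1.54303
SI = 30.2 * 1.54303 = 46.5995 ≈ 46.6 m

46.6 m


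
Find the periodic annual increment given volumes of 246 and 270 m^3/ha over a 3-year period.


PAI = (V2 - V1) / period = (270 - 246) / 3 = 24 / 3 = 8.00 m^3/ha/yr

8.00 m^3/ha/yr


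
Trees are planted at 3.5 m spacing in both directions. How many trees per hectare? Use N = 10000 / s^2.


N = 10000 / 3.5^2 = 10000 / 12.25 = 816.327 ≈ 816 trees/ha

816 trees/ha
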